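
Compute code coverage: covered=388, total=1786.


Coverage = covered / total * 100
Coverage = 388 / 1786 * 100
Coverage = 21.72%

21.72%


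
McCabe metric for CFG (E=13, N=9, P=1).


Formula: V(G) = E - N + 2P
V(G) = 13 - 9 + 2*1
V(G) = 4 + 2
V(G) = 6

6


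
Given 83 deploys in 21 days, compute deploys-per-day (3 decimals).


Formula: deployments per day = releases / days
= 83 / 21
= 3.952 deploys/day
(equivalently, 27.67 deploys/week)

3.952 deploys/day


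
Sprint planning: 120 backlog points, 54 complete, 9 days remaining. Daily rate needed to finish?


Formula: Required rate = Remaining points / Days left
Remaining = 120 - 54 = 66 points
Required rate = 66 / 9 = 7.33 points/day

7.33 points/day


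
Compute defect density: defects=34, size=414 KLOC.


Defect density = defects / KLOC
Defect density = 34 / 414
Defect density = 0.082 defects/KLOC

0.082 defects/KLOC


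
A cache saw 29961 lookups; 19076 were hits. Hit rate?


Formula: hit rate = hits / (hits + misses) * 100
hit rate = 19076 / (19076 + 10885) * 100
hit rate = 19076 / 29961 * 100
hit rate = 63.67%

63.67%


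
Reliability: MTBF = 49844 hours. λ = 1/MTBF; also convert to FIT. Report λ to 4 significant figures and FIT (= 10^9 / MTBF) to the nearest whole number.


Formula: λ = 1 / MTBF; FIT = λ × 1e9 = 1e9 / MTBF
λ = 1 / 49844 ≈ 2.006e-05 failures/hour
FIT = 1e9 / 49844 ≈ 20063 failures per 1e9 hours (nearest whole number)

λ = 2.006e-05 /h, FIT = 20063


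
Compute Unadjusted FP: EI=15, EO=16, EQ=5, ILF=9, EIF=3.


UFP = EI*4 + EO*5 + EQ*4 + ILF*10 + EIF*7
UFP = 15*4 + 16*5 + 5*4 + 9*10 + 3*7
UFP = 60 + 80 + 20 + 90 + 21
UFP = 271

271


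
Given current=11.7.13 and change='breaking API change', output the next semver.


Current: 11.7.13
Change category: 'breaking API change' → major bump
SemVer rule: major bump → increment MAJOR, reset MINOR and PATCH to 0
New: 12.0.0

12.0.0


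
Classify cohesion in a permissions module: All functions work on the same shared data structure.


Reasoning: Functions share data
Type: Communicational cohesion

Communicational cohesion


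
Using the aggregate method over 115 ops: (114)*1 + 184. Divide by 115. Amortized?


Formula: Amortized cost = Total cost / Operations
Total cost = (114 * 1) + (1 * 184)
Total cost = 114 + 184 = 298
Amortized = 298 / 115 = 2.5913

2.5913


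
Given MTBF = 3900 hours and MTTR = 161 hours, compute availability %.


Availability = MTBF / (MTBF + MTTR)
Availability = 3900 / (3900 + 161)
Availability = 3900 / 4061
Availability = 96.0355%

96.0355%


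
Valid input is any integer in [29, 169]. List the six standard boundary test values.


Range: [29, 169]
Boundaries: just below min, min, min+1, max-1, max, just above max
Values: [28, 29, 30, 168, 169, 170]

[28, 29, 30, 168, 169, 170]


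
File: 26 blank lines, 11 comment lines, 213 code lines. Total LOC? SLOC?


Total LOC = blank + comment + code
Total LOC = 26 + 11 + 213 = 250
SLOC (source only) = code = 213

Total LOC: 250, SLOC: 213


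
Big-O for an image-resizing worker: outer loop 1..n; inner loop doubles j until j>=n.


Reasoning: linear outer times logarithmic inner
Complexity: O(n log n)

O(n log n)


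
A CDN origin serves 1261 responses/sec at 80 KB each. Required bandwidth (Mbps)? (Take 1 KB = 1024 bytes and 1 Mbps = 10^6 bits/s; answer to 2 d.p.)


Formula: Mbps = payload_bytes * RPS * 8 / 1e6
Payload per request = 80 KB = 80 * 1024 = 81920 bytes
Total bytes/sec = 81920 * 1261 = 103301120
Total bits/sec = 103301120 * 8 = 826408960
Mbps = 826408960 / 1e6 = 826.41

826.41 Mbps


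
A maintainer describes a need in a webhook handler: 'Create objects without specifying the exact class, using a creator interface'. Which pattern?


This matches the Factory Method pattern

Factory Method


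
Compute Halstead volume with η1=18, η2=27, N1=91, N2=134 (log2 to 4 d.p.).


Formula: V = N * log2(η), where N = N1 + N2 and η = η1 + η2
η = 18 + 27 = 45
N = 91 + 134 = 225
log2(45) ≈ 5.4919
V = 225 * 5.4919 = 1235.68

1235.68


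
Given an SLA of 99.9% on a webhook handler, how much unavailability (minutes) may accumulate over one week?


Formula: allowed downtime = period * (100 - SLA) / 100
Period (week) = 10080 minutes
Unavailability fraction = (100 - 99.9) / 100
Allowed downtime = 10080 * (100 - 99.9) / 100
Allowed downtime = 10.08 minutes

10.08 minutes


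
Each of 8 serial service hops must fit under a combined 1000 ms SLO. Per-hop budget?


Formula: per_stage = total_budget / stages
per_stage = 1000 / 8
per_stage = 125.0 ms

125.0 ms


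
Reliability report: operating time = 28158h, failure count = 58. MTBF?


Formula: MTBF = Total operating time / Number of failures
MTBF = 28158 / 58
MTBF = 485.48 hours

485.48 hours


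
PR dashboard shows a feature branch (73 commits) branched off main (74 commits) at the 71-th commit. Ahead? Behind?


Common ancestor: commit #71
feature commits after divergence: 73 - 71 = 2
main commits after divergence: 74 - 71 = 3
feature is 2 commits ahead of main
main is 3 commits ahead of feature

feature ahead: 2, main ahead: 3


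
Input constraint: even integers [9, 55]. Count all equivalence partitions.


Constraint: even integers in [9, 55]
Class 1: x < 9 — out-of-range invalid
Class 2: x in [9,55] but odd — wrong type invalid
Class 3: x in [9,55] and even — valid
Class 4: x > 55 — out-of-range invalid
Total equivalence classes: 4

4 equivalence classes


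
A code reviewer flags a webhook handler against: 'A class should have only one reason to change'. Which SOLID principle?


This describes the Single Responsibility Principle (SRP)

Single Responsibility Principle (SRP)


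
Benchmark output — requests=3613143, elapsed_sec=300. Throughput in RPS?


Formula: throughput = requests / seconds
throughput = 3613143 / 300
throughput = 12043.81 requests/second

12043.81 requests/second


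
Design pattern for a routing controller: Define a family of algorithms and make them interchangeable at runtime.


This matches the Strategy pattern

Strategy


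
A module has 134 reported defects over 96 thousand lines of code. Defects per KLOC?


Defect density = defects / KLOC
Defect density = 134 / 96
Defect density = 1.396 defects/KLOC

1.396 defects/KLOC


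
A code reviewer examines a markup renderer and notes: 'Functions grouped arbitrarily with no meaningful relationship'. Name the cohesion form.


Reasoning: Worst: random grouping
Type: Coincidental cohesion

Coincidental cohesion


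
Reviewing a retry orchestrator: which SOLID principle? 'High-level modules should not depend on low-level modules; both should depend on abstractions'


This describes the Dependency Inversion Principle (DIP)

Dependency Inversion Principle (DIP)


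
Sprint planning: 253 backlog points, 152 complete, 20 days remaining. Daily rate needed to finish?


Formula: Required rate = Remaining points / Days left
Remaining = 253 - 152 = 101 points
Required rate = 101 / 20 = 5.05 points/day

5.05 points/day


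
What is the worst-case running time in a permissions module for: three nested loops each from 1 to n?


Reasoning: three levels of nesting over n
Complexity: O(n^3)

O(n^3)


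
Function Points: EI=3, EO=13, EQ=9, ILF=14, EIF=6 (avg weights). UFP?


UFP = EI*4 + EO*5 + EQ*4 + ILF*10 + EIF*7
UFP = 3*4 + 13*5 + 9*4 + 14*10 + 6*7
UFP = 12 + 65 + 36 + 140 + 42
UFP = 295

295


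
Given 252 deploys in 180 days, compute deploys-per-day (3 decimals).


Formula: deployments per day = releases / days
= 252 / 180
= 1.4 deploys/day
(equivalently, 9.8 deploys/week)

1.4 deploys/day


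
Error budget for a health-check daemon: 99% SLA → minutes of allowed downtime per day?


Formula: allowed downtime = period * (100 - SLA) / 100
Period (day) = 1440 minutes
Unavailability fraction = (100 - 99.0) / 100
Allowed downtime = 1440 * (100 - 99.0) / 100
Allowed downtime = 14.4 minutes

14.4 minutes


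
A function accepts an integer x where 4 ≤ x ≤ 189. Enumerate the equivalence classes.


Valid range: [4, 189]
Class 1: x < 4 — invalid
Class 2: 4 ≤ x ≤ 189 — valid
Class 3: x > 189 — invalid
Total equivalence classes: 3

3 equivalence classes


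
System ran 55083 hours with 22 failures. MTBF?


Formula: MTBF = Total operating time / Number of failures
MTBF = 55083 / 22
MTBF = 2503.77 hours

2503.77 hours


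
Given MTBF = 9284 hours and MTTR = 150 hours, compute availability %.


Availability = MTBF / (MTBF + MTTR)
Availability = 9284 / (9284 + 150)
Availability = 9284 / 9434
Availability = 98.41%

98.41%


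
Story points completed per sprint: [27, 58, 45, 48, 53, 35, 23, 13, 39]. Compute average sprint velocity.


Formula: Avg velocity = Total points / Number of sprints
Points: [27, 58, 45, 48, 53, 35, 23, 13, 39]
Sum = 27 + 58 + 45 + 48 + 53 + 35 + 23 + 13 + 39 = 341
Avg velocity = 341 / 9 = 37.89 points/sprint

37.89 points/sprint


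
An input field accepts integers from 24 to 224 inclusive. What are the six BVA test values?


Range: [24, 224]
Boundaries: just below min, min, min+1, max-1, max, just above max
Values: [23, 24, 25, 223, 224, 225]

[23, 24, 25, 223, 224, 225]


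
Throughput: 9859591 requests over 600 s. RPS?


Formula: throughput = requests / seconds
throughput = 9859591 / 600
throughput = 16432.65 requests/second

16432.65 requests/second


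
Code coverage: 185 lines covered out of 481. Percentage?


Coverage = covered / total * 100
Coverage = 185 / 481 * 100
Coverage = 38.46%

38.46%


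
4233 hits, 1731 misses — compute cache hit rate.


Formula: hit rate = hits / (hits + misses) * 100
hit rate = 4233 / (4233 + 1731) * 100
hit rate = 4233 / 5964 * 100
hit rate = 70.98%

70.98%


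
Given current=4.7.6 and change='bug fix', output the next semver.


Current: 4.7.6
Change category: 'bug fix' → patch bump
SemVer rule: patch bump → increment PATCH (MAJOR and MINOR unchanged)
New: 4.7.7

4.7.7


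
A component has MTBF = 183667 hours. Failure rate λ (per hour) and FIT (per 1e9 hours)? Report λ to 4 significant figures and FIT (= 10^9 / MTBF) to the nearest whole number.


Formula: λ = 1 / MTBF; FIT = λ × 1e9 = 1e9 / MTBF
λ = 1 / 183667 ≈ 5.445e-06 failures/hour
FIT = 1e9 / 183667 ≈ 5445 failures per 1e9 hours (nearest whole number)

λ = 5.445e-06 /h, FIT = 5445


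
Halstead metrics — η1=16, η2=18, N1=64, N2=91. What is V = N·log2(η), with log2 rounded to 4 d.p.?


Formula: V = N * log2(η), where N = N1 + N2 and η = η1 + η2
η = 16 + 18 = 34
N = 64 + 91 = 155
log2(34) ≈ 5.0875
V = 155 * 5.0875 = 788.56

788.56


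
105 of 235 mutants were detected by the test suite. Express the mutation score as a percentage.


Mutation score = killed / total * 100
Mutation score = 105 / 235 * 100
Mutation score = 44.68%

44.68%


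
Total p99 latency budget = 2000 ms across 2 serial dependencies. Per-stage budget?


Formula: per_stage = total_budget / stages
per_stage = 2000 / 2
per_stage = 1000.0 ms

1000.0 ms


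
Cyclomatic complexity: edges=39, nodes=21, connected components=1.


Formula: V(G) = E - N + 2P
V(G) = 39 - 21 + 2*1
V(G) = 18 + 2
V(G) = 20

20


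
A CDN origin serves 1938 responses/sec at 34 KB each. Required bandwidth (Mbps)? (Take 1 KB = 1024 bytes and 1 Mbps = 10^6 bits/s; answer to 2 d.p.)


Formula: Mbps = payload_bytes * RPS * 8 / 1e6
Payload per request = 34 KB = 34 * 1024 = 34816 bytes
Total bytes/sec = 34816 * 1938 = 67473408
Total bits/sec = 67473408 * 8 = 539787264
Mbps = 539787264 / 1e6 = 539.79

539.79 Mbps


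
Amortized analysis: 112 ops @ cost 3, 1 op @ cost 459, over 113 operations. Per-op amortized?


Formula: Amortized cost = Total cost / Operations
Total cost = (112 * 3) + (1 * 459)
Total cost = 336 + 459 = 795
Amortized = 795 / 113 = 7.0354

7.0354


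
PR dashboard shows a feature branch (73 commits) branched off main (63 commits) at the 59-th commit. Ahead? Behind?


Common ancestor: commit #59
feature commits after divergence: 73 - 59 = 14
main commits after divergence: 63 - 59 = 4
feature is 14 commits ahead of main
main is 4 commits ahead of feature

feature ahead: 14, main ahead: 4


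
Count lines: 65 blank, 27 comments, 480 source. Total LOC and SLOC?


Total LOC = blank + comment + code
Total LOC = 65 + 27 + 480 = 572
SLOC (source only) = code = 480

Total LOC: 572, SLOC: 480


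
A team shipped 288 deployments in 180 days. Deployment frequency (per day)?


Formula: deployments per day = releases / days
= 288 / 180
= 1.6 deploys/day
(equivalently, 11.2 deploys/week)

1.6 deploys/day


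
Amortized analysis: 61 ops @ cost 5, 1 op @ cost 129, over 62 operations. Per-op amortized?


Formula: Amortized cost = Total cost / Operations
Total cost = (61 * 5) + (1 * 129)
Total cost = 305 + 129 = 434
Amortized = 434 / 62 = 7.0

7.0


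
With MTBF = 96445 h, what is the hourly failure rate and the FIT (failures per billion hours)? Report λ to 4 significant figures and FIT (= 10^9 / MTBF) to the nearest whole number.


Formula: λ = 1 / MTBF; FIT = λ × 1e9 = 1e9 / MTBF
λ = 1 / 96445 ≈ 1.037e-05 failures/hour
FIT = 1e9 / 96445 ≈ 10369 failures per 1e9 hours (nearest whole number)

λ = 1.037e-05 /h, FIT = 10369


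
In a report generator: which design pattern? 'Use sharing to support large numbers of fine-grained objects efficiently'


This matches the Flyweight pattern

Flyweight


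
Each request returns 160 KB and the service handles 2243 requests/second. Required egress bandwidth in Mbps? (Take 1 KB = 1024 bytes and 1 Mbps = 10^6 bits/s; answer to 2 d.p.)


Formula: Mbps = payload_bytes * RPS * 8 / 1e6
Payload per request = 160 KB = 160 * 1024 = 163840 bytes
Total bytes/sec = 163840 * 2243 = 367493120
Total bits/sec = 367493120 * 8 = 2939944960
Mbps = 2939944960 / 1e6 = 2939.94

2939.94 Mbps


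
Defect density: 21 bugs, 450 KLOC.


Defect density = defects / KLOC
Defect density = 21 / 450
Defect density = 0.047 defects/KLOC

0.047 defects/KLOC


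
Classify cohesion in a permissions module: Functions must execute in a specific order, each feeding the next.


Reasoning: Output of one is input to next
Type: Sequential cohesion

Sequential cohesion


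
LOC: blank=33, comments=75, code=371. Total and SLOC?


Total LOC = blank + comment + code
Total LOC = 33 + 75 + 371 = 479
SLOC (source only) = code = 371

Total LOC: 479, SLOC: 371


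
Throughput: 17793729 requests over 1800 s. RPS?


Formula: throughput = requests / seconds
throughput = 17793729 / 1800
throughput = 9885.41 requests/second

9885.41 requests/second


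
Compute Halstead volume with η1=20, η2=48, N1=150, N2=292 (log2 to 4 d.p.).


Formula: V = N * log2(η), where N = N1 + N2 and η = η1 + η2
η = 20 + 48 = 68
N = 150 + 292 = 442
log2(68) ≈ 6.0875
V = 442 * 6.0875 = 2690.68

2690.68


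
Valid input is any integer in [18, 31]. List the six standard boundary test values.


Range: [18, 31]
Boundaries: just below min, min, min+1, max-1, max, just above max
Values: [17, 18, 19, 30, 31, 32]

[17, 18, 19, 30, 31, 32]


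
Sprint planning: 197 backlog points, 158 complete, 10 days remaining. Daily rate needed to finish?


Formula: Required rate = Remaining points / Days left
Remaining = 197 - 158 = 39 points
Required rate = 39 / 10 = 3.9 points/day

3.9 points/day


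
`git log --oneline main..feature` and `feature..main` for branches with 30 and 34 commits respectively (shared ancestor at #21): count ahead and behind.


Common ancestor: commit #21
feature commits after divergence: 30 - 21 = 9
main commits after divergence: 34 - 21 = 13
feature is 9 commits ahead of main
main is 13 commits ahead of feature

feature ahead: 9, main ahead: 13


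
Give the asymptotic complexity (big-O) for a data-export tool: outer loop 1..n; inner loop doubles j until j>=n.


Reasoning: linear outer times logarithmic inner
Complexity: O(n log n)

O(n log n)


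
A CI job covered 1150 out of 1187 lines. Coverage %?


Coverage = covered / total * 100
Coverage = 1150 / 1187 * 100
Coverage = 96.88%

96.88%


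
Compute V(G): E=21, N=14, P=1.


Formula: V(G) = E - N + 2P
V(G) = 21 - 14 + 2*1
V(G) = 7 + 2
V(G) = 9

9


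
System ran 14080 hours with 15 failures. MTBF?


Formula: MTBF = Total operating time / Number of failures
MTBF = 14080 / 15
MTBF = 938.67 hours

938.67 hours


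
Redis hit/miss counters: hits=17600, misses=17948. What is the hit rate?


Formula: hit rate = hits / (hits + misses) * 100
hit rate = 17600 / (17600 + 17948) * 100
hit rate = 17600 / 35548 * 100
hit rate = 49.51%

49.51%


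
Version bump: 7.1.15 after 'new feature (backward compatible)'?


Current: 7.1.15
Change category: 'new feature (backward compatible)' → minor bump
SemVer rule: minor bump → increment MINOR, reset PATCH to 0 (MAJOR unchanged)
New: 7.2.0

7.2.0


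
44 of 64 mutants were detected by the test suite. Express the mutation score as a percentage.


Mutation score = killed / total * 100
Mutation score = 44 / 64 * 100
Mutation score = 68.75%

68.75%


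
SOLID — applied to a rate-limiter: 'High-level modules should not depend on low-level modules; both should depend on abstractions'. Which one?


This describes the Dependency Inversion Principle (DIP)

Dependency Inversion Principle (DIP)


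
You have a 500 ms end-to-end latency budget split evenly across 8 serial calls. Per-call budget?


Formula: per_stage = total_budget / stages
per_stage = 500 / 8
per_stage = 62.5 ms

62.5 ms


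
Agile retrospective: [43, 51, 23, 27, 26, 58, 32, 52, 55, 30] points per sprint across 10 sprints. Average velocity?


Formula: Avg velocity = Total points / Number of sprints
Points: [43, 51, 23, 27, 26, 58, 32, 52, 55, 30]
Sum = 43 + 51 + 23 + 27 + 26 + 58 + 32 + 52 + 55 + 30 = 397
Avg velocity = 397 / 10 = 39.7 points/sprint

39.7 points/sprint


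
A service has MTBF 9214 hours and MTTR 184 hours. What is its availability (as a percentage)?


Availability = MTBF / (MTBF + MTTR)
Availability = 9214 / (9214 + 184)
Availability = 9214 / 9398
Availability = 98.0421%

98.0421%


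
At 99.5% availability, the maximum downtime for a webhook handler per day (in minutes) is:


Formula: allowed downtime = period * (100 - SLA) / 100
Period (day) = 1440 minutes
Unavailability fraction = (100 - 99.5) / 100
Allowed downtime = 1440 * (100 - 99.5) / 100
Allowed downtime = 7.2 minutes

7.2 minutes


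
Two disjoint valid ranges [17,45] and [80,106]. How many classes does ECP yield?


Valid ranges: [17,45] and [80,106]
Class 1: x < 17 — invalid
Class 2: 17 ≤ x ≤ 45 — valid
Class 3: 45 < x < 80 — invalid (gap between ranges)
Class 4: 80 ≤ x ≤ 106 — valid
Class 5: x > 106 — invalid
Total equivalence classes: 5

5 equivalence classes


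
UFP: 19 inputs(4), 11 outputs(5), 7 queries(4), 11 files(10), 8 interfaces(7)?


UFP = EI*4 + EO*5 + EQ*4 + ILF*10 + EIF*7
UFP = 19*4 + 11*5 + 7*4 + 11*10 + 8*7
UFP = 76 + 55 + 28 + 110 + 56
UFP = 325

325


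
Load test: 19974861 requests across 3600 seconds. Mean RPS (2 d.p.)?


Formula: throughput = requests / seconds
throughput = 19974861 / 3600
throughput = 5548.57 requests/second

5548.57 requests/second


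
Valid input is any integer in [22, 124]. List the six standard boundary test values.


Range: [22, 124]
Boundaries: just below min, min, min+1, max-1, max, just above max
Values: [21, 22, 23, 123, 124, 125]

[21, 22, 23, 123, 124, 125]


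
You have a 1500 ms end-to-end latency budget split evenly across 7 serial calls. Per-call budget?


Formula: per_stage = total_budget / stages
per_stage = 1500 / 7
per_stage = 214.29 ms

214.29 ms


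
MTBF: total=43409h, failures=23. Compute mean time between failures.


Formula: MTBF = Total operating time / Number of failures
MTBF = 43409 / 23
MTBF = 1887.35 hours

1887.35 hours


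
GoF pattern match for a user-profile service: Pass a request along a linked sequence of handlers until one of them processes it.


This matches the Chain of Responsibility pattern

Chain of Responsibility


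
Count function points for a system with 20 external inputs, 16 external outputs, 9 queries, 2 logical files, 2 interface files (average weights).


UFP = EI*4 + EO*5 + EQ*4 + ILF*10 + EIF*7
UFP = 20*4 + 16*5 + 9*4 + 2*10 + 2*7
UFP = 80 + 80 + 36 + 20 + 14
UFP = 230

230


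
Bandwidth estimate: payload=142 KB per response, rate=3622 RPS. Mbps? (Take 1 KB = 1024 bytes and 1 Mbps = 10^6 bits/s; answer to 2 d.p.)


Formula: Mbps = payload_bytes * RPS * 8 / 1e6
Payload per request = 142 KB = 142 * 1024 = 145408 bytes
Total bytes/sec = 145408 * 3622 = 526667776
Total bits/sec = 526667776 * 8 = 4213342208
Mbps = 4213342208 / 1e6 = 4213.34

4213.34 Mbps


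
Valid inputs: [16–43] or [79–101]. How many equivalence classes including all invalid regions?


Valid ranges: [16,43] and [79,101]
Class 1: x < 16 — invalid
Class 2: 16 ≤ x ≤ 43 — valid
Class 3: 43 < x < 79 — invalid (gap between ranges)
Class 4: 79 ≤ x ≤ 101 — valid
Class 5: x > 101 — invalid
Total equivalence classes: 5

5 equivalence classes


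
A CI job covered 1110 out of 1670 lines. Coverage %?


Coverage = covered / total * 100
Coverage = 1110 / 1670 * 100
Coverage = 66.47%

66.47%


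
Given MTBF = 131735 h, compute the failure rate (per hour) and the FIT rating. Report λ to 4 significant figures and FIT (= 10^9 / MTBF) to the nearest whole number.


Formula: λ = 1 / MTBF; FIT = λ × 1e9 = 1e9 / MTBF
λ = 1 / 131735 ≈ 7.591e-06 failures/hour
FIT = 1e9 / 131735 ≈ 7591 failures per 1e9 hours (nearest whole number)

λ = 7.591e-06 /h, FIT = 7591


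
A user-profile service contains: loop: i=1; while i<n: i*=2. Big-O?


Reasoning: i doubles each step so iterations are log2(n)
Complexity: O(log n)

O(log n)


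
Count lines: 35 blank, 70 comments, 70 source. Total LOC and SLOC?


Total LOC = blank + comment + code
Total LOC = 35 + 70 + 70 = 175
SLOC (source only) = code = 70

Total LOC: 175, SLOC: 70


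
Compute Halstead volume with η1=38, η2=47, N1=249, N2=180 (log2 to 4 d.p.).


Formula: V = N * log2(η), where N = N1 + N2 and η = η1 + η2
η = 38 + 47 = 85
N = 249 + 180 = 429
log2(85) ≈ 6.4094
V = 429 * 6.4094 = 2749.63

2749.63


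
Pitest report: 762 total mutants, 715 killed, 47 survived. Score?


Mutation score = killed / total * 100
Mutation score = 715 / 762 * 100
Mutation score = 93.83%

93.83%


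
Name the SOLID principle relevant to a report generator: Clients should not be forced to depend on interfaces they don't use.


This describes the Interface Segregation Principle (ISP)

Interface Segregation Principle (ISP)


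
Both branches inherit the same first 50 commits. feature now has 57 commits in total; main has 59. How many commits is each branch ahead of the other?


Common ancestor: commit #50
feature commits after divergence: 57 - 50 = 7
main commits after divergence: 59 - 50 = 9
feature is 7 commits ahead of main
main is 9 commits ahead of feature

feature ahead: 7, main ahead: 9


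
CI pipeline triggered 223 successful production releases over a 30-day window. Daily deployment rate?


Formula: deployments per day = releases / days
= 223 / 30
= 7.433 deploys/day
(equivalently, 52.03 deploys/week)

7.433 deploys/day


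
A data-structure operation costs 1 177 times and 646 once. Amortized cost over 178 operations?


Formula: Amortized cost = Total cost / Operations
Total cost = (177 * 1) + (1 * 646)
Total cost = 177 + 646 = 823
Amortized = 823 / 178 = 4.6236

4.6236


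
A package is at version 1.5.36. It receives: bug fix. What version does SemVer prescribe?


Current: 1.5.36
Change category: 'bug fix' → patch bump
SemVer rule: patch bump → increment PATCH (MAJOR and MINOR unchanged)
New: 1.5.37

1.5.37


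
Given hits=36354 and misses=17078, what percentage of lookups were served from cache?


Formula: hit rate = hits / (hits + misses) * 100
hit rate = 36354 / (36354 + 17078) * 100
hit rate = 36354 / 53432 * 100
hit rate = 68.04%

68.04%


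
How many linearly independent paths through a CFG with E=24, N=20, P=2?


Formula: V(G) = E - N + 2P
V(G) = 24 - 20 + 2*2
V(G) = 4 + 4
V(G) = 8

8


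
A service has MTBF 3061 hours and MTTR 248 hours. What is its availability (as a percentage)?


Availability = MTBF / (MTBF + MTTR)
Availability = 3061 / (3061 + 248)
Availability = 3061 / 3309
Availability = 92.5053%

92.5053%


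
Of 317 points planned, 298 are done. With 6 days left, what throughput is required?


Formula: Required rate = Remaining points / Days left
Remaining = 317 - 298 = 19 points
Required rate = 19 / 6 = 3.17 points/day

3.17 points/day


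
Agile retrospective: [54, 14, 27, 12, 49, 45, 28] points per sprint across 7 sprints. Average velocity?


Formula: Avg velocity = Total points / Number of sprints
Points: [54, 14, 27, 12, 49, 45, 28]
Sum = 54 + 14 + 27 + 12 + 49 + 45 + 28 = 229
Avg velocity = 229 / 7 = 32.71 points/sprint

32.71 points/sprint


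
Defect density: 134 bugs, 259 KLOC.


Defect density = defects / KLOC
Defect density = 134 / 259
Defect density = 0.517 defects/KLOC

0.517 defects/KLOC


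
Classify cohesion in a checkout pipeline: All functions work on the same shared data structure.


Reasoning: Functions share data
Type: Communicational cohesion

Communicational cohesion


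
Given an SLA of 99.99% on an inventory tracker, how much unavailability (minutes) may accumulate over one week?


Formula: allowed downtime = period * (100 - SLA) / 100
Period (week) = 10080 minutes
Unavailability fraction = (100 - 99.99) / 100
Allowed downtime = 10080 * (100 - 99.99) / 100
Allowed downtime = 1.008 minutes

1.008 minutes


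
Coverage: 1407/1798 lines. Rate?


Coverage = covered / total * 100
Coverage = 1407 / 1798 * 100
Coverage = 78.25%

78.25%


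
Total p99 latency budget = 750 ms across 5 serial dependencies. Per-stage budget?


Formula: per_stage = total_budget / stages
per_stage = 750 / 5
per_stage = 150.0 ms

150.0 ms


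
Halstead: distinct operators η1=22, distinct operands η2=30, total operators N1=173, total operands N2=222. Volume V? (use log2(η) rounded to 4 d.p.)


Formula: V = N * log2(η), where N = N1 + N2 and η = η1 + η2
η = 22 + 30 = 52
N = 173 + 222 = 395
log2(52) ≈ 5.7004
V = 395 * 5.7004 = 2251.66

2251.66


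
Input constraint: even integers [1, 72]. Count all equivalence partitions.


Constraint: even integers in [1, 72]
Class 1: x < 1 — out-of-range invalid
Class 2: x in [1,72] but odd — wrong type invalid
Class 3: x in [1,72] and even — valid
Class 4: x > 72 — out-of-range invalid
Total equivalence classes: 4

4 equivalence classes


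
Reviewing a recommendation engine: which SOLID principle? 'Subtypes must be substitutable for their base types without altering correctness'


This describes the Liskov Substitution Principle (LSP)

Liskov Substitution Principle (LSP)


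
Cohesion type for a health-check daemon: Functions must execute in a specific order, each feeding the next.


Reasoning: Output of one is input to next
Type: Sequential cohesion

Sequential cohesion


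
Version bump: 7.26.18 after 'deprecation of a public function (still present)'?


Current: 7.26.18
Change category: 'deprecation of a public function (still present)' → minor bump
SemVer rule: minor bump → increment MINOR, reset PATCH to 0 (MAJOR unchanged)
New: 7.27.0

7.27.0


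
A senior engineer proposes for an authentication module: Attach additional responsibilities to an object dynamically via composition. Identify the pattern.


This matches the Decorator pattern

Decorator


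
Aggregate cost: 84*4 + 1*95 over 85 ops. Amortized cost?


Formula: Amortized cost = Total cost / Operations
Total cost = (84 * 4) + (1 * 95)
Total cost = 336 + 95 = 431
Amortized = 431 / 85 = 5.0706

5.0706


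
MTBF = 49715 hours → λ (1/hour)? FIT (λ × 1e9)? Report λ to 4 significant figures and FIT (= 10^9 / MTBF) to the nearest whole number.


Formula: λ = 1 / MTBF; FIT = λ × 1e9 = 1e9 / MTBF
λ = 1 / 49715 ≈ 2.011e-05 failures/hour
FIT = 1e9 / 49715 ≈ 20115 failures per 1e9 hours (nearest whole number)

λ = 2.011e-05 /h, FIT = 20115


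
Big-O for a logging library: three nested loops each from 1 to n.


Reasoning: three levels of nesting over n
Complexity: O(n^3)

O(n^3)


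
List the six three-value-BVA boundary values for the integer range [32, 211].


Range: [32, 211]
Boundaries: just below min, min, min+1, max-1, max, just above max
Values: [31, 32, 33, 210, 211, 212]

[31, 32, 33, 210, 211, 212]


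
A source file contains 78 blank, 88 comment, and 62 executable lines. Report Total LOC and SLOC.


Total LOC = blank + comment + code
Total LOC = 78 + 88 + 62 = 228
SLOC (source only) = code = 62

Total LOC: 228, SLOC: 62


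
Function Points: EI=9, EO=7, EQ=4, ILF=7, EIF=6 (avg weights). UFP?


UFP = EI*4 + EO*5 + EQ*4 + ILF*10 + EIF*7
UFP = 9*4 + 7*5 + 4*4 + 7*10 + 6*7
UFP = 36 + 35 + 16 + 70 + 42
UFP = 199

199


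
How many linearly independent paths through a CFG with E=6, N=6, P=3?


Formula: V(G) = E - N + 2P
V(G) = 6 - 6 + 2*3
V(G) = 0 + 6
V(G) = 6

6


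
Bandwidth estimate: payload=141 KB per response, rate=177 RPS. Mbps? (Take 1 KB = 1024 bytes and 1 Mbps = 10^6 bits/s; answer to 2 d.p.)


Formula: Mbps = payload_bytes * RPS * 8 / 1e6
Payload per request = 141 KB = 141 * 1024 = 144384 bytes
Total bytes/sec = 144384 * 177 = 25555968
Total bits/sec = 25555968 * 8 = 204447744
Mbps = 204447744 / 1e6 = 204.45

204.45 Mbps


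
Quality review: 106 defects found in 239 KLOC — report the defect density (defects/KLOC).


Defect density = defects / KLOC
Defect density = 106 / 239
Defect density = 0.444 defects/KLOC

0.444 defects/KLOC


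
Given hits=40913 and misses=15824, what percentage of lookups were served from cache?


Formula: hit rate = hits / (hits + misses) * 100
hit rate = 40913 / (40913 + 15824) * 100
hit rate = 40913 / 56737 * 100
hit rate = 72.11%

72.11%


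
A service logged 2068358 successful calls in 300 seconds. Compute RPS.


Formula: throughput = requests / seconds
throughput = 2068358 / 300
throughput = 6894.53 requests/second

6894.53 requests/second


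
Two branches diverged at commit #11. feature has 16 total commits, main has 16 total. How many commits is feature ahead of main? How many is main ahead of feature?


Common ancestor: commit #11
feature commits after divergence: 16 - 11 = 5
main commits after divergence: 16 - 11 = 5
feature is 5 commits ahead of main
main is 5 commits ahead of feature

feature ahead: 5, main ahead: 5


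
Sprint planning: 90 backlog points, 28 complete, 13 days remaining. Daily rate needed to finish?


Formula: Required rate = Remaining points / Days left
Remaining = 90 - 28 = 62 points
Required rate = 62 / 13 = 4.77 points/day

4.77 points/day


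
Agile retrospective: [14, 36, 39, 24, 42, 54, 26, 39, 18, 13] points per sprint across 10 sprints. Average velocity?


Formula: Avg velocity = Total points / Number of sprints
Points: [14, 36, 39, 24, 42, 54, 26, 39, 18, 13]
Sum = 14 + 36 + 39 + 24 + 42 + 54 + 26 + 39 + 18 + 13 = 305
Avg velocity = 305 / 10 = 30.5 points/sprint

30.5 points/sprint


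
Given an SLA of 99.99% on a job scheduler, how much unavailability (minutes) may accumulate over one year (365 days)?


Formula: allowed downtime = period * (100 - SLA) / 100
Period (year (365 days)) = 525600 minutes
Unavailability fraction = (100 - 99.99) / 100
Allowed downtime = 525600 * (100 - 99.99) / 100
Allowed downtime = 52.56 minutes

52.56 minutes


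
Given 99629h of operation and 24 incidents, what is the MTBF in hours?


Formula: MTBF = Total operating time / Number of failures
MTBF = 99629 / 24
MTBF = 4151.21 hours

4151.21 hours


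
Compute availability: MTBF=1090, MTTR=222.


Availability = MTBF / (MTBF + MTTR)
Availability = 1090 / (1090 + 222)
Availability = 1090 / 1312
Availability = 83.0793%

83.0793%


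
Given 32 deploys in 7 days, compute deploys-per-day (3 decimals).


Formula: deployments per day = releases / days
= 32 / 7
= 4.571 deploys/day
(equivalently, 32.0 deploys/week)

4.571 deploys/day


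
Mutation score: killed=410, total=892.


Mutation score = killed / total * 100
Mutation score = 410 / 892 * 100
Mutation score = 45.96%

45.96%


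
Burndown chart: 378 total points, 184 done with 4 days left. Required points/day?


Formula: Required rate = Remaining points / Days left
Remaining = 378 - 184 = 194 points
Required rate = 194 / 4 = 48.5 points/day

48.5 points/day


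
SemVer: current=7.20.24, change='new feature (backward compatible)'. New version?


Current: 7.20.24
Change category: 'new feature (backward compatible)' → minor bump
SemVer rule: minor bump → increment MINOR, reset PATCH to 0 (MAJOR unchanged)
New: 7.21.0

7.21.0


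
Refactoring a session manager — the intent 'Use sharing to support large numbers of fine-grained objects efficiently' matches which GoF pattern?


This matches the Flyweight pattern

Flyweight


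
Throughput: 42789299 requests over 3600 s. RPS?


Formula: throughput = requests / seconds
throughput = 42789299 / 3600
throughput = 11885.92 requests/second

11885.92 requests/second


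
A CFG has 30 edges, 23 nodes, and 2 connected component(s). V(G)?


Formula: V(G) = E - N + 2P
V(G) = 30 - 23 + 2*2
V(G) = 7 + 4
V(G) = 11

11


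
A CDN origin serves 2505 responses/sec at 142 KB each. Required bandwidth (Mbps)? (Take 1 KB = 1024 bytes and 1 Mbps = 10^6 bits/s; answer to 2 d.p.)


Formula: Mbps = payload_bytes * RPS * 8 / 1e6
Payload per request = 142 KB = 142 * 1024 = 145408 bytes
Total bytes/sec = 145408 * 2505 = 364247040
Total bits/sec = 364247040 * 8 = 2913976320
Mbps = 2913976320 / 1e6 = 2913.98

2913.98 Mbps


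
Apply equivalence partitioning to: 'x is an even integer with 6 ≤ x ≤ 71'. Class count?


Constraint: even integers in [6, 71]
Class 1: x < 6 — out-of-range invalid
Class 2: x in [6,71] but odd — wrong type invalid
Class 3: x in [6,71] and even — valid
Class 4: x > 71 — out-of-range invalid
Total equivalence classes: 4

4 equivalence classes


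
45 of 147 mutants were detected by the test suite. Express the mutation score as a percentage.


Mutation score = killed / total * 100
Mutation score = 45 / 147 * 100
Mutation score = 30.61%

30.61%


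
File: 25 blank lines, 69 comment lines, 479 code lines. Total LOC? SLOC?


Total LOC = blank + comment + code
Total LOC = 25 + 69 + 479 = 573
SLOC (source only) = code = 479

Total LOC: 573, SLOC: 479


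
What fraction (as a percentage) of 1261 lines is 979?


Coverage = covered / total * 100
Coverage = 979 / 1261 * 100
Coverage = 77.64%

77.64%


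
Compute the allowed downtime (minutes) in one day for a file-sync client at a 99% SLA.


Formula: allowed downtime = period * (100 - SLA) / 100
Period (day) = 1440 minutes
Unavailability fraction = (100 - 99.0) / 100
Allowed downtime = 1440 * (100 - 99.0) / 100
Allowed downtime = 14.4 minutes

14.4 minutes


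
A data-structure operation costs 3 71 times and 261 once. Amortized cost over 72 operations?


Formula: Amortized cost = Total cost / Operations
Total cost = (71 * 3) + (1 * 261)
Total cost = 213 + 261 = 474
Amortized = 474 / 72 = 6.5833

6.5833


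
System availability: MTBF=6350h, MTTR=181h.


Availability = MTBF / (MTBF + MTTR)
Availability = 6350 / (6350 + 181)
Availability = 6350 / 6531
Availability = 97.2286%

97.2286%


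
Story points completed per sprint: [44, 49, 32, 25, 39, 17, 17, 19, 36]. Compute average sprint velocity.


Formula: Avg velocity = Total points / Number of sprints
Points: [44, 49, 32, 25, 39, 17, 17, 19, 36]
Sum = 44 + 49 + 32 + 25 + 39 + 17 + 17 + 19 + 36 = 278
Avg velocity = 278 / 9 = 30.89 points/sprint

30.89 points/sprint


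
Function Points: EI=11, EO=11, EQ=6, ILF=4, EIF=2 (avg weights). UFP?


UFP = EI*4 + EO*5 + EQ*4 + ILF*10 + EIF*7
UFP = 11*4 + 11*5 + 6*4 + 4*10 + 2*7
UFP = 44 + 55 + 24 + 40 + 14
UFP = 177

177


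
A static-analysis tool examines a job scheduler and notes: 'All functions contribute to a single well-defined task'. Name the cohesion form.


Reasoning: Best: single purpose
Type: Functional cohesion

Functional cohesion


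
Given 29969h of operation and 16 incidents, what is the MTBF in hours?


Formula: MTBF = Total operating time / Number of failures
MTBF = 29969 / 16
MTBF = 1873.06 hours

1873.06 hours


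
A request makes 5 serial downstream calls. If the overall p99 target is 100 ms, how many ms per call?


Formula: per_stage = total_budget / stages
per_stage = 100 / 5
per_stage = 20.0 ms

20.0 ms


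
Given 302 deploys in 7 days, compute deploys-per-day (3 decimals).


Formula: deployments per day = releases / days
= 302 / 7
= 43.143 deploys/day
(equivalently, 302.0 deploys/week)

43.143 deploys/day


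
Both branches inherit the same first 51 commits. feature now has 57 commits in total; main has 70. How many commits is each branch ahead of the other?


Common ancestor: commit #51
feature commits after divergence: 57 - 51 = 6
main commits after divergence: 70 - 51 = 19
feature is 6 commits ahead of main
main is 19 commits ahead of feature

feature ahead: 6, main ahead: 19


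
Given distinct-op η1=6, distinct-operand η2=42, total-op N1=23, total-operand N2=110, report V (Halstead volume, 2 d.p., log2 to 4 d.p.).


Formula: V = N * log2(η), where N = N1 + N2 and η = η1 + η2
η = 6 + 42 = 48
N = 23 + 110 = 133
log2(48) ≈ 5.5850
V = 133 * 5.5850 = 742.81

742.81


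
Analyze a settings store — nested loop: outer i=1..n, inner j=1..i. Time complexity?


Reasoning: triangle: n(n+1)/2 ~ n^2/2
Complexity: O(n^2)

O(n^2)


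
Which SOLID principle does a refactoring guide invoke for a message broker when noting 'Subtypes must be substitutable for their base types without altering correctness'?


This describes the Liskov Substitution Principle (LSP)

Liskov Substitution Principle (LSP)


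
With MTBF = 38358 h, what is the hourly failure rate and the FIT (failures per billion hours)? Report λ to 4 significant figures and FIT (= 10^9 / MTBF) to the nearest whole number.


Formula: λ = 1 / MTBF; FIT = λ × 1e9 = 1e9 / MTBF
λ = 1 / 38358 ≈ 2.607e-05 failures/hour
FIT = 1e9 / 38358 ≈ 26070 failures per 1e9 hours (nearest whole number)

λ = 2.607e-05 /h, FIT = 26070


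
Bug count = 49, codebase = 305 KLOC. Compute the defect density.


Defect density = defects / KLOC
Defect density = 49 / 305
Defect density = 0.161 defects/KLOC

0.161 defects/KLOC


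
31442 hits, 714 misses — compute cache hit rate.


Formula: hit rate = hits / (hits + misses) * 100
hit rate = 31442 / (31442 + 714) * 100
hit rate = 31442 / 32156 * 100
hit rate = 97.78%

97.78%


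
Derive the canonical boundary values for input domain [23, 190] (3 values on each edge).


Range: [23, 190]
Boundaries: just below min, min, min+1, max-1, max, just above max
Values: [22, 23, 24, 189, 190, 191]

[22, 23, 24, 189, 190, 191]


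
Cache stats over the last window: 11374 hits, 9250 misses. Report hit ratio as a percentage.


Formula: hit rate = hits / (hits + misses) * 100
hit rate = 11374 / (11374 + 9250) * 100
hit rate = 11374 / 20624 * 100
hit rate = 55.15%

55.15%


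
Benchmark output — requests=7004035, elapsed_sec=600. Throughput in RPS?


Formula: throughput = requests / seconds
throughput = 7004035 / 600
throughput = 11673.39 requests/second

11673.39 requests/second
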